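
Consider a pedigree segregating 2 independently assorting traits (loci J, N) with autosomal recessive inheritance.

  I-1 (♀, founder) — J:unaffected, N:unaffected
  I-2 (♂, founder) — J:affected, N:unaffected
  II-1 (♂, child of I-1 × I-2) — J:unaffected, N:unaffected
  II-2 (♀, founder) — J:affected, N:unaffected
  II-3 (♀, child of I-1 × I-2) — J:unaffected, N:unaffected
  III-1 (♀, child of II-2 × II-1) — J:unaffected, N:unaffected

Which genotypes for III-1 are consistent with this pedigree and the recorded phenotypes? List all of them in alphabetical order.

J/I-1 un ·: JJ|Jj
J/I-2 aff ·: jj
J/II-1 un I-1×I-2: Jj
J/II-2 aff ·: jj
J/II-3 un I-1×I-2: Jj
J/III-1 un II-2×II-1: Jj
⇒ J over [I-1,I-2,II-1,II-2,II-3,III-1]: 2 consistent
N/I-1 un ·: NN|Nn
N/I-2 un ·: NN|Nn
N/II-1 un I-1×I-2: NN|Nn
N/II-2 un ·: NN|Nn
N/II-3 un I-1×I-2: NN|Nn
N/III-1 un II-2×II-1: NN|Nn
⇒ N over [I-1,I-2,II-1,II-2,II-3,III-1]: 45 consistent

III-1 ∈ {Jj NN, Jj Nn}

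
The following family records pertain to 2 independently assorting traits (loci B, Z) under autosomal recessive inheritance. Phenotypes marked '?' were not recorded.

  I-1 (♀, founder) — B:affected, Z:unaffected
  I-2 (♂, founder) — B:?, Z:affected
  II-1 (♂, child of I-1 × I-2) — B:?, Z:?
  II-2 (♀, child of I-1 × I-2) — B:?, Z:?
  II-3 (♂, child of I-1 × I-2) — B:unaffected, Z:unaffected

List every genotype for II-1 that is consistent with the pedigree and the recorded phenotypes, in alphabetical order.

B/I-1 aff ·: bb
B/I-2 ? ·: BB|Bb
B/II-1 ? I-1×I-2: Bb|bb
B/II-2 ? I-1×I-2: Bb|bb
B/II-3 un I-1×I-2: Bb
⇒ B over [I-1,I-2,II-1,II-2,II-3]: 5 consistent
Z/I-1 un ·: ZZ|Zz
Z/I-2 aff ·: zz
Z/II-1 ? I-1×I-2: Zz|zz
Z/II-2 ? I-1×I-2: Zz|zz
Z/II-3 un I-1×I-2: Zz
⇒ Z over [I-1,I-2,II-1,II-2,II-3]: 5 consistent

II-1 ∈ {Bb Zz, Bb zz, bb Zz, bb zz}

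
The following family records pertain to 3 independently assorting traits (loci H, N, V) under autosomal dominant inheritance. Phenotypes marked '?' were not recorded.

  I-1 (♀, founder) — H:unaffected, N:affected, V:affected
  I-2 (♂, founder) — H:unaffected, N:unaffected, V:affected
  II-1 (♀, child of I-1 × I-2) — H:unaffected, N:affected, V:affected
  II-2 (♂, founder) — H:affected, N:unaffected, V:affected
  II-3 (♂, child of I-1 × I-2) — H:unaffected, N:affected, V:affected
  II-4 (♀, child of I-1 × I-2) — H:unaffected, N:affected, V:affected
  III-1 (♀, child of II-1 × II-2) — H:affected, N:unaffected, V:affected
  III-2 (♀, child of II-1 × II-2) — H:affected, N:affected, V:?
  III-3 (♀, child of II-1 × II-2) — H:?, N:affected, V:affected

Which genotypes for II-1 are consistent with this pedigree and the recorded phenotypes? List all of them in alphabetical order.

H/I-1 un ·: hh
H/I-2 un ·: hh
H/II-1 un I-1×I-2: hh
H/II-2 aff ·: Hh|HH
H/II-3 un I-1×I-2: hh
H/II-4 un I-1×I-2: hh
H/III-1 aff II-1×II-2: Hh
H/III-2 aff II-1×II-2: Hh
H/III-3 ? II-1×II-2: hh|Hh
⇒ H over [I-1,I-2,II-1,II-2,II-3,II-4,III-1,III-2,III-3]: 3 consistent
N/I-1 aff ·: Nn|NN
N/I-2 un ·: nn
N/II-1 aff I-1×I-2: Nn
N/II-2 un ·: nn
N/II-3 aff I-1×I-2: Nn
N/II-4 aff I-1×I-2: Nn
N/III-1 un II-1×II-2: nn
N/III-2 aff II-1×II-2: Nn
N/III-3 aff II-1×II-2: Nn
⇒ N over [I-1,I-2,II-1,II-2,II-3,II-4,III-1,III-2,III-3]: 2 consistent
V/I-1 aff ·: Vv|VV
V/I-2 aff ·: Vv|VV
V/II-1 aff I-1×I-2: Vv|VV
V/II-2 aff ·: Vv|VV
V/II-3 aff I-1×I-2: Vv|VV
V/II-4 aff I-1×I-2: Vv|VV
V/III-1 aff II-1×II-2: Vv|VV
V/III-2 ? II-1×II-2: vv|Vv|VV
V/III-3 aff II-1×II-2: Vv|VV
⇒ V over [I-1,I-2,II-1,II-2,II-3,II-4,III-1,III-2,III-3]: 357 consistent

II-1 ∈ {hh Nn VV, hh Nn Vv}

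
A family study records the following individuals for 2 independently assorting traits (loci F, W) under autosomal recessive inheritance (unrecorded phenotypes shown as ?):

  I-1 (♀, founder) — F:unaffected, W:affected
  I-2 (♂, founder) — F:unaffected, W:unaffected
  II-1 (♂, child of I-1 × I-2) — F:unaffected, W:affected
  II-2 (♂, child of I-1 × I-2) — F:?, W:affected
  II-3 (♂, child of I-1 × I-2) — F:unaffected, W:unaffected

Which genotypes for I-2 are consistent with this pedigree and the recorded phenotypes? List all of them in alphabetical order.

I-2 ∈ {FF Ww, Ff Ww}

F/I-1 un ·: FF|Ff
F/I-2 un ·: FF|Ff
F/II-1 un I-1×I-2: FF|Ff
F/II-2 ? I-1×I-2: FF|Ff|ff
F/II-3 un I-1×I-2: FF|Ff
⇒ F over [I-1,I-2,II-1,II-2,II-3]: 29 consistent
W/I-1 aff ·: ww
W/I-2 un ·: Ww
W/II-1 aff I-1×I-2: ww
W/II-2 aff I-1×I-2: ww
W/II-3 un I-1×I-2: Ww
⇒ W over [I-1,I-2,II-1,II-2,II-3]: 1 consistent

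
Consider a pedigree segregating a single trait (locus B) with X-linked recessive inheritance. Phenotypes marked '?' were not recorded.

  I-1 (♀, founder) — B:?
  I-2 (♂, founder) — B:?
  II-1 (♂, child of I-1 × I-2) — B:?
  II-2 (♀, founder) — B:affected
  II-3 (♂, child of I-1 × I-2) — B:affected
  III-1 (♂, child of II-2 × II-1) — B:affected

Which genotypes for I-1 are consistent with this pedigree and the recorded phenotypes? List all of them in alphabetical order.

I-1 ∈ {X^BX^b, X^bX^b}

B/I-1 ? ·: X^BX^b|X^bX^b
B/I-2 ? ·: X^BY|X^bY
B/II-1 ? I-1×I-2: X^BY|X^bY
B/II-2 aff ·: X^bX^b
B/II-3 aff I-1×I-2: X^bY
B/III-1 aff II-2×II-1: X^bY
⇒ B over [I-1,I-2,II-1,II-2,II-3,III-1]: 6 consistent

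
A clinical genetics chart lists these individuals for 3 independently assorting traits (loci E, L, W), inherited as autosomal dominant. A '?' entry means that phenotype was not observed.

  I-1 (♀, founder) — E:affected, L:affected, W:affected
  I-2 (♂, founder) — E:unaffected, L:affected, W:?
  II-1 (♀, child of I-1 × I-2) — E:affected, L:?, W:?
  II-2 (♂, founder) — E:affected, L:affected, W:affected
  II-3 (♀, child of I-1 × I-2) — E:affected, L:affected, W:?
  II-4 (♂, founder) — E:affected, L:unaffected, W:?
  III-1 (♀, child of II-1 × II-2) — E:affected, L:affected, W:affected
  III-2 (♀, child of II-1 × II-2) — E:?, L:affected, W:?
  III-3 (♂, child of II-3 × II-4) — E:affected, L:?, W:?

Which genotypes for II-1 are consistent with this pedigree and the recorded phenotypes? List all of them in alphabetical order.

E/I-1 aff ·: Ee|EE
E/I-2 un ·: ee
E/II-1 aff I-1×I-2: Ee
E/II-2 aff ·: Ee|EE
E/II-3 aff I-1×I-2: Ee
E/II-4 aff ·: Ee|EE
E/III-1 aff II-1×II-2: Ee|EE
E/III-2 ? II-1×II-2: ee|Ee|EE
E/III-3 aff II-3×II-4: Ee|EE
⇒ E over [I-1,I-2,II-1,II-2,II-3,II-4,III-1,III-2,III-3]: 80 consistent
L/I-1 aff ·: Ll|LL
L/I-2 aff ·: Ll|LL
L/II-1 ? I-1×I-2: ll|Ll|LL
L/II-2 aff ·: Ll|LL
L/II-3 aff I-1×I-2: Ll|LL
L/II-4 un ·: ll
L/III-1 aff II-1×II-2: Ll|LL
L/III-2 aff II-1×II-2: Ll|LL
L/III-3 ? II-3×II-4: ll|Ll
⇒ L over [I-1,I-2,II-1,II-2,II-3,II-4,III-1,III-2,III-3]: 128 consistent
W/I-1 aff ·: Ww|WW
W/I-2 ? ·: ww|Ww|WW
W/II-1 ? I-1×I-2: ww|Ww|WW
W/II-2 aff ·: Ww|WW
W/II-3 ? I-1×I-2: ww|Ww|WW
W/II-4 ? ·: ww|Ww|WW
W/III-1 aff II-1×II-2: Ww|WW
W/III-2 ? II-1×II-2: ww|Ww|WW
W/III-3 ? II-3×II-4: ww|Ww|WW
⇒ W over [I-1,I-2,II-1,II-2,II-3,II-4,III-1,III-2,III-3]: 833 consistent

II-1 ∈ {Ee LL WW, Ee LL Ww, Ee LL ww, Ee Ll WW, Ee Ll Ww, Ee Ll ww, Ee ll WW, Ee ll Ww, Ee ll ww}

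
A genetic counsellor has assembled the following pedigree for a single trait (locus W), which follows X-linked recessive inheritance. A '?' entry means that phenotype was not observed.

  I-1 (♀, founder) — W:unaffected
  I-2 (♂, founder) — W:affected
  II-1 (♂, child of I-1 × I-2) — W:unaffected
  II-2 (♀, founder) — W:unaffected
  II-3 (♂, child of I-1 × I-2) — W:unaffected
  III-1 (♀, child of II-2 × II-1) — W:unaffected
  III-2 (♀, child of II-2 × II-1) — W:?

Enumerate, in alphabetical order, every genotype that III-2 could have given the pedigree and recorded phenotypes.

W/I-1 un ·: X^WX^W|X^WX^w
W/I-2 aff ·: X^wY
W/II-1 un I-1×I-2: X^WY
W/II-2 un ·: X^WX^W|X^WX^w
W/II-3 un I-1×I-2: X^WY
W/III-1 un II-2×II-1: X^WX^W|X^WX^w
W/III-2 ? II-2×II-1: X^WX^W|X^WX^w
⇒ W over [I-1,I-2,II-1,II-2,II-3,III-1,III-2]: 10 consistent

III-2 ∈ {X^WX^W, X^WX^w}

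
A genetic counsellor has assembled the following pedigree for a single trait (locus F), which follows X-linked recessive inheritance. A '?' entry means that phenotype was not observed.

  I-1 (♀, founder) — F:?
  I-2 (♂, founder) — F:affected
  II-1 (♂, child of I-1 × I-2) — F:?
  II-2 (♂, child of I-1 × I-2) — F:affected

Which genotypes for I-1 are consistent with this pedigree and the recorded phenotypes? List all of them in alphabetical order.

F/I-1 ? ·: X^FX^f|X^fX^f
F/I-2 aff ·: X^fY
F/II-1 ? I-1×I-2: X^FY|X^fY
F/II-2 aff I-1×I-2: X^fY
⇒ F over [I-1,I-2,II-1,II-2]: 3 consistent

I-1 ∈ {X^FX^f, X^fX^f}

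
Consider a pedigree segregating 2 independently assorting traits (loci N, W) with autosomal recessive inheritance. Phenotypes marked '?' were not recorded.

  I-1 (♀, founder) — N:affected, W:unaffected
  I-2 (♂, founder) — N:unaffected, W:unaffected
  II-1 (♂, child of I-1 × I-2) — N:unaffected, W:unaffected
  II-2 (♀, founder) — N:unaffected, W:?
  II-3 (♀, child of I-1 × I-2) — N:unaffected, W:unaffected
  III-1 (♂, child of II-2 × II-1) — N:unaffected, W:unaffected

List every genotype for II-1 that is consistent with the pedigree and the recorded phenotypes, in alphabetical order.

II-1 ∈ {Nn WW, Nn Ww}

N/I-1 aff ·: nn
N/I-2 un ·: NN|Nn
N/II-1 un I-1×I-2: Nn
N/II-2 un ·: NN|Nn
N/II-3 un I-1×I-2: Nn
N/III-1 un II-2×II-1: NN|Nn
⇒ N over [I-1,I-2,II-1,II-2,II-3,III-1]: 8 consistent
W/I-1 un ·: WW|Ww
W/I-2 un ·: WW|Ww
W/II-1 un I-1×I-2: WW|Ww
W/II-2 ? ·: WW|Ww|ww
W/II-3 un I-1×I-2: WW|Ww
W/III-1 un II-2×II-1: WW|Ww
⇒ W over [I-1,I-2,II-1,II-2,II-3,III-1]: 58 consistent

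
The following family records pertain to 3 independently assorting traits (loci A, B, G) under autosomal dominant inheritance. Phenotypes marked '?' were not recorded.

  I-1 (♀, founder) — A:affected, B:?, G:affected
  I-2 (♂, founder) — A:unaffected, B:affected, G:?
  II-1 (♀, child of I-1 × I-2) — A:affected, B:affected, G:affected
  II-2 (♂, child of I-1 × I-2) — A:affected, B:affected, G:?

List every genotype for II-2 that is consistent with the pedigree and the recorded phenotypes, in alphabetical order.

A/I-1 aff ·: Aa|AA
A/I-2 un ·: aa
A/II-1 aff I-1×I-2: Aa
A/II-2 aff I-1×I-2: Aa
⇒ A over [I-1,I-2,II-1,II-2]: 2 consistent
B/I-1 ? ·: bb|Bb|BB
B/I-2 aff ·: Bb|BB
B/II-1 aff I-1×I-2: Bb|BB
B/II-2 aff I-1×I-2: Bb|BB
⇒ B over [I-1,I-2,II-1,II-2]: 15 consistent
G/I-1 aff ·: Gg|GG
G/I-2 ? ·: gg|Gg|GG
G/II-1 aff I-1×I-2: Gg|GG
G/II-2 ? I-1×I-2: gg|Gg|GG
⇒ G over [I-1,I-2,II-1,II-2]: 18 consistent

II-2 ∈ {Aa BB GG, Aa BB Gg, Aa BB gg, Aa Bb GG, Aa Bb Gg, Aa Bb gg}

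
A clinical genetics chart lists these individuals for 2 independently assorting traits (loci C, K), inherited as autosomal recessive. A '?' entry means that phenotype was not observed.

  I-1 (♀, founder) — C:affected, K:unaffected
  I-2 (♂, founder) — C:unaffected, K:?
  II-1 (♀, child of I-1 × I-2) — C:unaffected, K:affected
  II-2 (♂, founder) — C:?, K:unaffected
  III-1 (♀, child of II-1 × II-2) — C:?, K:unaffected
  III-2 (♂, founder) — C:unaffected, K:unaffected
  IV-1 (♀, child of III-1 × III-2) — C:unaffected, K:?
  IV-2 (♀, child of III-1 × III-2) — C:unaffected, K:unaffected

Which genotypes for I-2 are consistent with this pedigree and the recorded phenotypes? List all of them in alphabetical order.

C/I-1 aff ·: cc
C/I-2 un ·: CC|Cc
C/II-1 un I-1×I-2: Cc
C/II-2 ? ·: CC|Cc|cc
C/III-1 ? II-1×II-2: CC|Cc|cc
C/III-2 un ·: CC|Cc
C/IV-1 un III-1×III-2: CC|Cc
C/IV-2 un III-1×III-2: CC|Cc
⇒ C over [I-1,I-2,II-1,II-2,III-1,III-2,IV-1,IV-2]: 76 consistent
K/I-1 un ·: Kk
K/I-2 ? ·: Kk|kk
K/II-1 aff I-1×I-2: kk
K/II-2 un ·: KK|Kk
K/III-1 un II-1×II-2: Kk
K/III-2 un ·: KK|Kk
K/IV-1 ? III-1×III-2: KK|Kk|kk
K/IV-2 un III-1×III-2: KK|Kk
⇒ K over [I-1,I-2,II-1,II-2,III-1,III-2,IV-1,IV-2]: 40 consistent

I-2 ∈ {CC Kk, CC kk, Cc Kk, Cc kk}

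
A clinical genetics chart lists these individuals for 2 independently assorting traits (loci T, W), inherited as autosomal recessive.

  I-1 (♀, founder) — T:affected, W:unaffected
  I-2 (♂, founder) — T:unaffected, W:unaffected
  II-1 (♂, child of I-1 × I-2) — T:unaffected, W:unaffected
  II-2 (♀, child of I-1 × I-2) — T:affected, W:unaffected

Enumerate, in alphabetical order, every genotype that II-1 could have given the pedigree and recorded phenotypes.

II-1 ∈ {Tt WW, Tt Ww}

T/I-1 aff ·: tt
T/I-2 un ·: Tt
T/II-1 un I-1×I-2: Tt
T/II-2 aff I-1×I-2: tt
⇒ T over [I-1,I-2,II-1,II-2]: 1 consistent
W/I-1 un ·: WW|Ww
W/I-2 un ·: WW|Ww
W/II-1 un I-1×I-2: WW|Ww
W/II-2 un I-1×I-2: WW|Ww
⇒ W over [I-1,I-2,II-1,II-2]: 13 consistent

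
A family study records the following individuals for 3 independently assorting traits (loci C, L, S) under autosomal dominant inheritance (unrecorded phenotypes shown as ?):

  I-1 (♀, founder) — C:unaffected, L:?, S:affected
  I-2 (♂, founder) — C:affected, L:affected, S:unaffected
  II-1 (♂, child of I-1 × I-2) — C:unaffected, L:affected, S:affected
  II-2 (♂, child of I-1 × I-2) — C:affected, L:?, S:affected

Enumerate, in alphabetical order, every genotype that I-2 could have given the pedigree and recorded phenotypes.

I-2 ∈ {Cc LL ss, Cc Ll ss}

C/I-1 un ·: cc
C/I-2 aff ·: Cc
C/II-1 un I-1×I-2: cc
C/II-2 aff I-1×I-2: Cc
⇒ C over [I-1,I-2,II-1,II-2]: 1 consistent
L/I-1 ? ·: ll|Ll|LL
L/I-2 aff ·: Ll|LL
L/II-1 aff I-1×I-2: Ll|LL
L/II-2 ? I-1×I-2: ll|Ll|LL
⇒ L over [I-1,I-2,II-1,II-2]: 18 consistent
S/I-1 aff ·: Ss|SS
S/I-2 un ·: ss
S/II-1 aff I-1×I-2: Ss
S/II-2 aff I-1×I-2: Ss
⇒ S over [I-1,I-2,II-1,II-2]: 2 consistent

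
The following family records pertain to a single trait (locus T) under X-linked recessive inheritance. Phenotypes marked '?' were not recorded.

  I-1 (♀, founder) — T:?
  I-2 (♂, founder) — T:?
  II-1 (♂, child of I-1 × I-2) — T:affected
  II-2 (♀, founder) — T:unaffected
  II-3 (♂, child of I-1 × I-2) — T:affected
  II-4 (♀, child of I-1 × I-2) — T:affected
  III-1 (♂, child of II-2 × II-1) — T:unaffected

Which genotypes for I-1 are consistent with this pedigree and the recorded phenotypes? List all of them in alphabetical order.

I-1 ∈ {X^TX^t, X^tX^t}

T/I-1 ? ·: X^TX^t|X^tX^t
T/I-2 ? ·: X^tY
T/II-1 aff I-1×I-2: X^tY
T/II-2 un ·: X^TX^T|X^TX^t
T/II-3 aff I-1×I-2: X^tY
T/II-4 aff I-1×I-2: X^tX^t
T/III-1 un II-2×II-1: X^TY
⇒ T over [I-1,I-2,II-1,II-2,II-3,II-4,III-1]: 4 consistent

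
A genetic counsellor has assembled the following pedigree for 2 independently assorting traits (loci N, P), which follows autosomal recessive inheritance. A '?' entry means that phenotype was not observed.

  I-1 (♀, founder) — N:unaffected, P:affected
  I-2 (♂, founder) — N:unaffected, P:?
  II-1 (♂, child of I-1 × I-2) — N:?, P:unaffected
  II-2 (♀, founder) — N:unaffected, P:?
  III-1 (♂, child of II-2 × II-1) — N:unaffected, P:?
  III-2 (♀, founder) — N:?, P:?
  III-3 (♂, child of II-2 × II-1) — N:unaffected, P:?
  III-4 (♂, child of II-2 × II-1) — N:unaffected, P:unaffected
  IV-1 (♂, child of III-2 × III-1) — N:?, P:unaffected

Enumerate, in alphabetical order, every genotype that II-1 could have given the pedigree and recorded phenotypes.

N/I-1 un ·: NN|Nn
N/I-2 un ·: NN|Nn
N/II-1 ? I-1×I-2: NN|Nn|nn
N/II-2 un ·: NN|Nn
N/III-1 un II-2×II-1: NN|Nn
N/III-2 ? ·: NN|Nn|nn
N/III-3 un II-2×II-1: NN|Nn
N/III-4 un II-2×II-1: NN|Nn
N/IV-1 ? III-2×III-1: NN|Nn|nn
⇒ N over [I-1,I-2,II-1,II-2,III-1,III-2,III-3,III-4,IV-1]: 470 consistent
P/I-1 aff ·: pp
P/I-2 ? ·: PP|Pp
P/II-1 un I-1×I-2: Pp
P/II-2 ? ·: PP|Pp|pp
P/III-1 ? II-2×II-1: PP|Pp|pp
P/III-2 ? ·: PP|Pp|pp
P/III-3 ? II-2×II-1: PP|Pp|pp
P/III-4 un II-2×II-1: PP|Pp
P/IV-1 un III-2×III-1: PP|Pp
⇒ P over [I-1,I-2,II-1,II-2,III-1,III-2,III-3,III-4,IV-1]: 232 consistent

II-1 ∈ {NN Pp, Nn Pp, nn Pp}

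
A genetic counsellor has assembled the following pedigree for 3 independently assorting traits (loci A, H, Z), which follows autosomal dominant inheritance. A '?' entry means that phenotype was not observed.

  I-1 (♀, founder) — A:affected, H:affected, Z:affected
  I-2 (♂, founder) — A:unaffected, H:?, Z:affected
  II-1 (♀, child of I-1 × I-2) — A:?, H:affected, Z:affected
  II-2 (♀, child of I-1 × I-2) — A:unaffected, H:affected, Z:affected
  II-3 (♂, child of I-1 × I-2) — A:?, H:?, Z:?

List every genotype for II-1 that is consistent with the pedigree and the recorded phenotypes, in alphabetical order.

II-1 ∈ {Aa HH ZZ, Aa HH Zz, Aa Hh ZZ, Aa Hh Zz, aa HH ZZ, aa HH Zz, aa Hh ZZ, aa Hh Zz}

A/I-1 aff ·: Aa
A/I-2 un ·: aa
A/II-1 ? I-1×I-2: aa|Aa
A/II-2 un I-1×I-2: aa
A/II-3 ? I-1×I-2: aa|Aa
⇒ A over [I-1,I-2,II-1,II-2,II-3]: 4 consistent
H/I-1 aff ·: Hh|HH
H/I-2 ? ·: hh|Hh|HH
H/II-1 aff I-1×I-2: Hh|HH
H/II-2 aff I-1×I-2: Hh|HH
H/II-3 ? I-1×I-2: hh|Hh|HH
⇒ H over [I-1,I-2,II-1,II-2,II-3]: 32 consistent
Z/I-1 aff ·: Zz|ZZ
Z/I-2 aff ·: Zz|ZZ
Z/II-1 aff I-1×I-2: Zz|ZZ
Z/II-2 aff I-1×I-2: Zz|ZZ
Z/II-3 ? I-1×I-2: zz|Zz|ZZ
⇒ Z over [I-1,I-2,II-1,II-2,II-3]: 29 consistent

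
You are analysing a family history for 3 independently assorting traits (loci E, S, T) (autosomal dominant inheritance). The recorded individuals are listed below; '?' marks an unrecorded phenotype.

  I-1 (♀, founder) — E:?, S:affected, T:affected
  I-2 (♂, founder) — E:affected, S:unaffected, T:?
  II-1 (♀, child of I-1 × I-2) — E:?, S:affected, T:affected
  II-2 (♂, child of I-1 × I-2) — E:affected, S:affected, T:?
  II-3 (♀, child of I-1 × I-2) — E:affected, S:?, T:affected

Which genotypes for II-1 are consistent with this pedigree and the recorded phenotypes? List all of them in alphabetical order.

II-1 ∈ {EE Ss TT, EE Ss Tt, Ee Ss TT, Ee Ss Tt, ee Ss TT, ee Ss Tt}

E/I-1 ? ·: ee|Ee|EE
E/I-2 aff ·: Ee|EE
E/II-1 ? I-1×I-2: ee|Ee|EE
E/II-2 aff I-1×I-2: Ee|EE
E/II-3 aff I-1×I-2: Ee|EE
⇒ E over [I-1,I-2,II-1,II-2,II-3]: 32 consistent
S/I-1 aff ·: Ss|SS
S/I-2 un ·: ss
S/II-1 aff I-1×I-2: Ss
S/II-2 aff I-1×I-2: Ss
S/II-3 ? I-1×I-2: ss|Ss
⇒ S over [I-1,I-2,II-1,II-2,II-3]: 3 consistent
T/I-1 aff ·: Tt|TT
T/I-2 ? ·: tt|Tt|TT
T/II-1 aff I-1×I-2: Tt|TT
T/II-2 ? I-1×I-2: tt|Tt|TT
T/II-3 aff I-1×I-2: Tt|TT
⇒ T over [I-1,I-2,II-1,II-2,II-3]: 32 consistent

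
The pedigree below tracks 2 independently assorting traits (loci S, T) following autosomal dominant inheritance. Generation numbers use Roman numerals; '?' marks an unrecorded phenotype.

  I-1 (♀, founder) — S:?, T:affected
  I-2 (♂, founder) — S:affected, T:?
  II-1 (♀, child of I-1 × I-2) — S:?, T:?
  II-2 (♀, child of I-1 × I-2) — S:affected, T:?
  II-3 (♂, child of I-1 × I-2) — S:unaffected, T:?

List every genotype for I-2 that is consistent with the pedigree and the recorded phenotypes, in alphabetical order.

I-2 ∈ {Ss TT, Ss Tt, Ss tt}

S/I-1 ? ·: ss|Ss
S/I-2 aff ·: Ss
S/II-1 ? I-1×I-2: ss|Ss|SS
S/II-2 aff I-1×I-2: Ss|SS
S/II-3 un I-1×I-2: ss
⇒ S over [I-1,I-2,II-1,II-2,II-3]: 8 consistent
T/I-1 aff ·: Tt|TT
T/I-2 ? ·: tt|Tt|TT
T/II-1 ? I-1×I-2: tt|Tt|TT
T/II-2 ? I-1×I-2: tt|Tt|TT
T/II-3 ? I-1×I-2: tt|Tt|TT
⇒ T over [I-1,I-2,II-1,II-2,II-3]: 53 consistent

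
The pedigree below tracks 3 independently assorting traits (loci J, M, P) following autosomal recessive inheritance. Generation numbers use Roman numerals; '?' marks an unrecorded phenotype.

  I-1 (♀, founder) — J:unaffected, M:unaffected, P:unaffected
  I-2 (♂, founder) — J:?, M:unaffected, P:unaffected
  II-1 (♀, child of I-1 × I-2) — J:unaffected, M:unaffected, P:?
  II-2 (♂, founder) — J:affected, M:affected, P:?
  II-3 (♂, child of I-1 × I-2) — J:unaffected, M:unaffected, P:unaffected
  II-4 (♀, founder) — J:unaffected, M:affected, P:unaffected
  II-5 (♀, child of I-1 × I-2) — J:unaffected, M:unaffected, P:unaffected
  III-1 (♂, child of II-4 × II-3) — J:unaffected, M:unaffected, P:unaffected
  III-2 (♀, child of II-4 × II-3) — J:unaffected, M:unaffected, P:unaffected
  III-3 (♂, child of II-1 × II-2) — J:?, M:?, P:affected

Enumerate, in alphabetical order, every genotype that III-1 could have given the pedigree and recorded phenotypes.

J/I-1 un ·: JJ|Jj
J/I-2 ? ·: JJ|Jj|jj
J/II-1 un I-1×I-2: JJ|Jj
J/II-2 aff ·: jj
J/II-3 un I-1×I-2: JJ|Jj
J/II-4 un ·: JJ|Jj
J/II-5 un I-1×I-2: JJ|Jj
J/III-1 un II-4×II-3: JJ|Jj
J/III-2 un II-4×II-3: JJ|Jj
J/III-3 ? II-1×II-2: Jj|jj
⇒ J over [I-1,I-2,II-1,II-2,II-3,II-4,II-5,III-1,III-2,III-3]: 271 consistent
M/I-1 un ·: MM|Mm
M/I-2 un ·: MM|Mm
M/II-1 un I-1×I-2: MM|Mm
M/II-2 aff ·: mm
M/II-3 un I-1×I-2: MM|Mm
M/II-4 aff ·: mm
M/II-5 un I-1×I-2: MM|Mm
M/III-1 un II-4×II-3: Mm
M/III-2 un II-4×II-3: Mm
M/III-3 ? II-1×II-2: Mm|mm
⇒ M over [I-1,I-2,II-1,II-2,II-3,II-4,II-5,III-1,III-2,III-3]: 37 consistent
P/I-1 un ·: PP|Pp
P/I-2 un ·: PP|Pp
P/II-1 ? I-1×I-2: Pp|pp
P/II-2 ? ·: Pp|pp
P/II-3 un I-1×I-2: PP|Pp
P/II-4 un ·: PP|Pp
P/II-5 un I-1×I-2: PP|Pp
P/III-1 un II-4×II-3: PP|Pp
P/III-2 un II-4×II-3: PP|Pp
P/III-3 aff II-1×II-2: pp
⇒ P over [I-1,I-2,II-1,II-2,II-3,II-4,II-5,III-1,III-2,III-3]: 208 consistent

III-1 ∈ {JJ Mm PP, JJ Mm Pp, Jj Mm PP, Jj Mm Pp}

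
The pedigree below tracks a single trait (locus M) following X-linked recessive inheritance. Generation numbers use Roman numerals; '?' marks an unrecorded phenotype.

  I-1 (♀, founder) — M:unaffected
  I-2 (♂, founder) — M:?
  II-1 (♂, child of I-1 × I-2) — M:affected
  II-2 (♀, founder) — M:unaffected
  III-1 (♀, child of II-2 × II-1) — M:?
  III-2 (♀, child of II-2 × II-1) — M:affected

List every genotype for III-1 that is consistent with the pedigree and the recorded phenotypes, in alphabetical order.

III-1 ∈ {X^MX^m, X^mX^m}

M/I-1 un ·: X^MX^m
M/I-2 ? ·: X^MY|X^mY
M/II-1 aff I-1×I-2: X^mY
M/II-2 un ·: X^MX^m
M/III-1 ? II-2×II-1: X^MX^m|X^mX^m
M/III-2 aff II-2×II-1: X^mX^m
⇒ M over [I-1,I-2,II-1,II-2,III-1,III-2]: 4 consistent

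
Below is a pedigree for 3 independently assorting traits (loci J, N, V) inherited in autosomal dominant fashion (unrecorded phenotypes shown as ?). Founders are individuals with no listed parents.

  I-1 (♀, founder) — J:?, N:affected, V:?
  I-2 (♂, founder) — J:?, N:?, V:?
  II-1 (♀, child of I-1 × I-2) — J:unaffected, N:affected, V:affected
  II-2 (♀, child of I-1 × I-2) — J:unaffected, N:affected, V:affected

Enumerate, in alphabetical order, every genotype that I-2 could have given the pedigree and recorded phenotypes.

I-2 ∈ {Jj NN VV, Jj NN Vv, Jj NN vv, Jj Nn VV, Jj Nn Vv, Jj Nn vv, Jj nn VV, Jj nn Vv, Jj nn vv, jj NN VV, jj NN Vv, jj NN vv, jj Nn VV, jj Nn Vv, jj Nn vv, jj nn VV, jj nn Vv, jj nn vv}

J/I-1 ? ·: jj|Jj
J/I-2 ? ·: jj|Jj
J/II-1 un I-1×I-2: jj
J/II-2 un I-1×I-2: jj
⇒ J over [I-1,I-2,II-1,II-2]: 4 consistent
N/I-1 aff ·: Nn|NN
N/I-2 ? ·: nn|Nn|NN
N/II-1 aff I-1×I-2: Nn|NN
N/II-2 aff I-1×I-2: Nn|NN
⇒ N over [I-1,I-2,II-1,II-2]: 15 consistent
V/I-1 ? ·: vv|Vv|VV
V/I-2 ? ·: vv|Vv|VV
V/II-1 aff I-1×I-2: Vv|VV
V/II-2 aff I-1×I-2: Vv|VV
⇒ V over [I-1,I-2,II-1,II-2]: 17 consistent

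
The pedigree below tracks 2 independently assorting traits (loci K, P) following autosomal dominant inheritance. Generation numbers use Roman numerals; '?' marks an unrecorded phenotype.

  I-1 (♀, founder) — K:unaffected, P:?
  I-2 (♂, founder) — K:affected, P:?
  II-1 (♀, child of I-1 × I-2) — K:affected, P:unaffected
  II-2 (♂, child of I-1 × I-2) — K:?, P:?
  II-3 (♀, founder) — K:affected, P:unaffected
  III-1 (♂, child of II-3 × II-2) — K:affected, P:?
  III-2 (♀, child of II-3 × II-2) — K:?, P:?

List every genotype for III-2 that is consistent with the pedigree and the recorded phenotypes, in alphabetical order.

III-2 ∈ {KK Pp, KK pp, Kk Pp, Kk pp, kk Pp, kk pp}

K/I-1 un ·: kk
K/I-2 aff ·: Kk|KK
K/II-1 aff I-1×I-2: Kk
K/II-2 ? I-1×I-2: kk|Kk
K/II-3 aff ·: Kk|KK
K/III-1 aff II-3×II-2: Kk|KK
K/III-2 ? II-3×II-2: kk|Kk|KK
⇒ K over [I-1,I-2,II-1,II-2,II-3,III-1,III-2]: 23 consistent
P/I-1 ? ·: pp|Pp
P/I-2 ? ·: pp|Pp
P/II-1 un I-1×I-2: pp
P/II-2 ? I-1×I-2: pp|Pp|PP
P/II-3 un ·: pp
P/III-1 ? II-3×II-2: pp|Pp
P/III-2 ? II-3×II-2: pp|Pp
⇒ P over [I-1,I-2,II-1,II-2,II-3,III-1,III-2]: 17 consistent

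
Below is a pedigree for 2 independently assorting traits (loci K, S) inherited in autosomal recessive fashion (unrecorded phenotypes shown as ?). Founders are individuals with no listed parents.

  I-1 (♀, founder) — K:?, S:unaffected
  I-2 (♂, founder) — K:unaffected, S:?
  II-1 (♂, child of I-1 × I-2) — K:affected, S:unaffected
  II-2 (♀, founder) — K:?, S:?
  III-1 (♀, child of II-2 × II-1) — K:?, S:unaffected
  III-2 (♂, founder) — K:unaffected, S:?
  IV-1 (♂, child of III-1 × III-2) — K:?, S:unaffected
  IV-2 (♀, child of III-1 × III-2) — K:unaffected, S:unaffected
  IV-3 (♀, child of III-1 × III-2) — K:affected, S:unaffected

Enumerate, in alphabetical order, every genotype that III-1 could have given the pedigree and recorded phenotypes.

K/I-1 ? ·: Kk|kk
K/I-2 un ·: Kk
K/II-1 aff I-1×I-2: kk
K/II-2 ? ·: KK|Kk|kk
K/III-1 ? II-2×II-1: Kk|kk
K/III-2 un ·: Kk
K/IV-1 ? III-1×III-2: KK|Kk|kk
K/IV-2 un III-1×III-2: KK|Kk
K/IV-3 aff III-1×III-2: kk
⇒ K over [I-1,I-2,II-1,II-2,III-1,III-2,IV-1,IV-2,IV-3]: 32 consistent
S/I-1 un ·: SS|Ss
S/I-2 ? ·: SS|Ss|ss
S/II-1 un I-1×I-2: SS|Ss
S/II-2 ? ·: SS|Ss|ss
S/III-1 un II-2×II-1: SS|Ss
S/III-2 ? ·: SS|Ss|ss
S/IV-1 un III-1×III-2: SS|Ss
S/IV-2 un III-1×III-2: SS|Ss
S/IV-3 un III-1×III-2: SS|Ss
⇒ S over [I-1,I-2,II-1,II-2,III-1,III-2,IV-1,IV-2,IV-3]: 571 consistent

III-1 ∈ {Kk SS, Kk Ss, kk SS, kk Ss}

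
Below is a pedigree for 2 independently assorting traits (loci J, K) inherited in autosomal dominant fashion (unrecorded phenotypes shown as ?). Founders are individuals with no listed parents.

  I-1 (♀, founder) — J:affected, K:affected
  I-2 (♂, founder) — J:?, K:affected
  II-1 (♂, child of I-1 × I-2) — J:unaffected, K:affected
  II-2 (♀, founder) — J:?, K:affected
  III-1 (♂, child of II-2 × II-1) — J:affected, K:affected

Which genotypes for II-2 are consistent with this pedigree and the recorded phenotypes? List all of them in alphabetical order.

II-2 ∈ {JJ KK, JJ Kk, Jj KK, Jj Kk}

J/I-1 aff ·: Jj
J/I-2 ? ·: jj|Jj
J/II-1 un I-1×I-2: jj
J/II-2 ? ·: Jj|JJ
J/III-1 aff II-2×II-1: Jj
⇒ J over [I-1,I-2,II-1,II-2,III-1]: 4 consistent
K/I-1 aff ·: Kk|KK
K/I-2 aff ·: Kk|KK
K/II-1 aff I-1×I-2: Kk|KK
K/II-2 aff ·: Kk|KK
K/III-1 aff II-2×II-1: Kk|KK
⇒ K over [I-1,I-2,II-1,II-2,III-1]: 24 consistent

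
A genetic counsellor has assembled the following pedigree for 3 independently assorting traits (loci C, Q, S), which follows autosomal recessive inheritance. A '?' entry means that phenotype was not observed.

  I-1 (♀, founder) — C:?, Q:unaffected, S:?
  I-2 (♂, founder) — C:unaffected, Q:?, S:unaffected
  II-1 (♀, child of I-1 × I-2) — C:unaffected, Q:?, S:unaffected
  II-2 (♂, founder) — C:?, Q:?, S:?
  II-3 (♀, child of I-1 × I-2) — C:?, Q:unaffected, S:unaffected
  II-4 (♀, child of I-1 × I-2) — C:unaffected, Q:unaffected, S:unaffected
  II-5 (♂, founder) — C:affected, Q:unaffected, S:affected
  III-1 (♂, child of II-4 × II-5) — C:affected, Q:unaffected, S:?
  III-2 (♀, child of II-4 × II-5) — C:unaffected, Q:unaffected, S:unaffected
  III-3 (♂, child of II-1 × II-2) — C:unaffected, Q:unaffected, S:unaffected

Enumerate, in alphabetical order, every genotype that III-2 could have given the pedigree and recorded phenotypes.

C/I-1 ? ·: CC|Cc|cc
C/I-2 un ·: CC|Cc
C/II-1 un I-1×I-2: CC|Cc
C/II-2 ? ·: CC|Cc|cc
C/II-3 ? I-1×I-2: CC|Cc|cc
C/II-4 un I-1×I-2: Cc
C/II-5 aff ·: cc
C/III-1 aff II-4×II-5: cc
C/III-2 un II-4×II-5: Cc
C/III-3 un II-1×II-2: CC|Cc
⇒ C over [I-1,I-2,II-1,II-2,II-3,II-4,II-5,III-1,III-2,III-3]: 78 consistent
Q/I-1 un ·: QQ|Qq
Q/I-2 ? ·: QQ|Qq|qq
Q/II-1 ? I-1×I-2: QQ|Qq|qq
Q/II-2 ? ·: QQ|Qq|qq
Q/II-3 un I-1×I-2: QQ|Qq
Q/II-4 un I-1×I-2: QQ|Qq
Q/II-5 un ·: QQ|Qq
Q/III-1 un II-4×II-5: QQ|Qq
Q/III-2 un II-4×II-5: QQ|Qq
Q/III-3 un II-1×II-2: QQ|Qq
⇒ Q over [I-1,I-2,II-1,II-2,II-3,II-4,II-5,III-1,III-2,III-3]: 870 consistent
S/I-1 ? ·: SS|Ss|ss
S/I-2 un ·: SS|Ss
S/II-1 un I-1×I-2: SS|Ss
S/II-2 ? ·: SS|Ss|ss
S/II-3 un I-1×I-2: SS|Ss
S/II-4 un I-1×I-2: SS|Ss
S/II-5 aff ·: ss
S/III-1 ? II-4×II-5: Ss|ss
S/III-2 un II-4×II-5: Ss
S/III-3 un II-1×II-2: SS|Ss
⇒ S over [I-1,I-2,II-1,II-2,II-3,II-4,II-5,III-1,III-2,III-3]: 186 consistent

III-2 ∈ {Cc QQ Ss, Cc Qq Ss}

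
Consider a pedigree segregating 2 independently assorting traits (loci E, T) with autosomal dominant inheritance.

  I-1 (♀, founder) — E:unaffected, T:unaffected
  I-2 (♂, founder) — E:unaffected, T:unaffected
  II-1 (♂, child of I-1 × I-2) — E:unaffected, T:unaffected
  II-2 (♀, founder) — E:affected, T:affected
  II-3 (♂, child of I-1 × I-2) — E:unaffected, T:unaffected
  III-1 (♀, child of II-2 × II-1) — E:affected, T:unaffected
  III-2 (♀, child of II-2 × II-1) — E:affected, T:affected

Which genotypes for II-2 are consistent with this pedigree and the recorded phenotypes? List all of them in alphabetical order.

II-2 ∈ {EE Tt, Ee Tt}

E/I-1 un ·: ee
E/I-2 un ·: ee
E/II-1 un I-1×I-2: ee
E/II-2 aff ·: Ee|EE
E/II-3 un I-1×I-2: ee
E/III-1 aff II-2×II-1: Ee
E/III-2 aff II-2×II-1: Ee
⇒ E over [I-1,I-2,II-1,II-2,II-3,III-1,III-2]: 2 consistent
T/I-1 un ·: tt
T/I-2 un ·: tt
T/II-1 un I-1×I-2: tt
T/II-2 aff ·: Tt
T/II-3 un I-1×I-2: tt
T/III-1 un II-2×II-1: tt
T/III-2 aff II-2×II-1: Tt
⇒ T over [I-1,I-2,II-1,II-2,II-3,III-1,III-2]: 1 consistent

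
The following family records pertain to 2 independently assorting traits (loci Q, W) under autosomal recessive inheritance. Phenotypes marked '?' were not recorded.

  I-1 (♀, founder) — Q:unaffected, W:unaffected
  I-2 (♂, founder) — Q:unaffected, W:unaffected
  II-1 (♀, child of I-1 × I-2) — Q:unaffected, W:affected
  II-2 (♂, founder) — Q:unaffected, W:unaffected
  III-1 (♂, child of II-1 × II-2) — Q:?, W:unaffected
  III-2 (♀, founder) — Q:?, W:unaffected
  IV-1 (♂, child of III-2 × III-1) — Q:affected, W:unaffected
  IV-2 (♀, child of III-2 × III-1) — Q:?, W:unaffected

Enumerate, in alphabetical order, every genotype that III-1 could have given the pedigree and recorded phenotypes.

Q/I-1 un ·: QQ|Qq
Q/I-2 un ·: QQ|Qq
Q/II-1 un I-1×I-2: QQ|Qq
Q/II-2 un ·: QQ|Qq
Q/III-1 ? II-1×II-2: Qq|qq
Q/III-2 ? ·: Qq|qq
Q/IV-1 aff III-2×III-1: qq
Q/IV-2 ? III-2×III-1: QQ|Qq|qq
⇒ Q over [I-1,I-2,II-1,II-2,III-1,III-2,IV-1,IV-2]: 59 consistent
W/I-1 un ·: Ww
W/I-2 un ·: Ww
W/II-1 aff I-1×I-2: ww
W/II-2 un ·: WW|Ww
W/III-1 un II-1×II-2: Ww
W/III-2 un ·: WW|Ww
W/IV-1 un III-2×III-1: WW|Ww
W/IV-2 un III-2×III-1: WW|Ww
⇒ W over [I-1,I-2,II-1,II-2,III-1,III-2,IV-1,IV-2]: 16 consistent

III-1 ∈ {Qq Ww, qq Ww}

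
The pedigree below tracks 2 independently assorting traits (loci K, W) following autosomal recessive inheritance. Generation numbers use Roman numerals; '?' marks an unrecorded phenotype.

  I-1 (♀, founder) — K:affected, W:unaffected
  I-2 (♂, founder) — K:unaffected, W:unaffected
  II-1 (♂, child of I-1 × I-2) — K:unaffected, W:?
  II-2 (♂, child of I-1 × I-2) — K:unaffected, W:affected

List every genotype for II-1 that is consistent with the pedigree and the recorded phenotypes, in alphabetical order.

II-1 ∈ {Kk WW, Kk Ww, Kk ww}

K/I-1 aff ·: kk
K/I-2 un ·: KK|Kk
K/II-1 un I-1×I-2: Kk
K/II-2 un I-1×I-2: Kk
⇒ K over [I-1,I-2,II-1,II-2]: 2 consistent
W/I-1 un ·: Ww
W/I-2 un ·: Ww
W/II-1 ? I-1×I-2: WW|Ww|ww
W/II-2 aff I-1×I-2: ww
⇒ W over [I-1,I-2,II-1,II-2]: 3 consistent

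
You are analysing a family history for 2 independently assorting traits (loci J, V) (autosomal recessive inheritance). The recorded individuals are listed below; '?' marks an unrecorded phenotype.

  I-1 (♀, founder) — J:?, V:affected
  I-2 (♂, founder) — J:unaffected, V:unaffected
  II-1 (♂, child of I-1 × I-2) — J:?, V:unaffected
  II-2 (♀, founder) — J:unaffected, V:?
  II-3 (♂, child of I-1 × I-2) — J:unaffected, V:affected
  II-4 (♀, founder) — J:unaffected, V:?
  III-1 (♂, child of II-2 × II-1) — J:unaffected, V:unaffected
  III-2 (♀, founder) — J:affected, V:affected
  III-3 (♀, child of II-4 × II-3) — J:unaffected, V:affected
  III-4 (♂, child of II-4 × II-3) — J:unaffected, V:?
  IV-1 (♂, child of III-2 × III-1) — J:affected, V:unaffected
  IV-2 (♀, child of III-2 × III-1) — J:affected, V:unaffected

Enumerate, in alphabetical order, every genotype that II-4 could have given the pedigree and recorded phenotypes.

II-4 ∈ {JJ Vv, JJ vv, Jj Vv, Jj vv}

J/I-1 ? ·: JJ|Jj|jj
J/I-2 un ·: JJ|Jj
J/II-1 ? I-1×I-2: JJ|Jj|jj
J/II-2 un ·: JJ|Jj
J/II-3 un I-1×I-2: JJ|Jj
J/II-4 un ·: JJ|Jj
J/III-1 un II-2×II-1: Jj
J/III-2 aff ·: jj
J/III-3 un II-4×II-3: JJ|Jj
J/III-4 un II-4×II-3: JJ|Jj
J/IV-1 aff III-2×III-1: jj
J/IV-2 aff III-2×III-1: jj
⇒ J over [I-1,I-2,II-1,II-2,II-3,II-4,III-1,III-2,III-3,III-4,IV-1,IV-2]: 196 consistent
V/I-1 aff ·: vv
V/I-2 un ·: Vv
V/II-1 un I-1×I-2: Vv
V/II-2 ? ·: VV|Vv|vv
V/II-3 aff I-1×I-2: vv
V/II-4 ? ·: Vv|vv
V/III-1 un II-2×II-1: VV|Vv
V/III-2 aff ·: vv
V/III-3 aff II-4×II-3: vv
V/III-4 ? II-4×II-3: Vv|vv
V/IV-1 un III-2×III-1: Vv
V/IV-2 un III-2×III-1: Vv
⇒ V over [I-1,I-2,II-1,II-2,II-3,II-4,III-1,III-2,III-3,III-4,IV-1,IV-2]: 15 consistent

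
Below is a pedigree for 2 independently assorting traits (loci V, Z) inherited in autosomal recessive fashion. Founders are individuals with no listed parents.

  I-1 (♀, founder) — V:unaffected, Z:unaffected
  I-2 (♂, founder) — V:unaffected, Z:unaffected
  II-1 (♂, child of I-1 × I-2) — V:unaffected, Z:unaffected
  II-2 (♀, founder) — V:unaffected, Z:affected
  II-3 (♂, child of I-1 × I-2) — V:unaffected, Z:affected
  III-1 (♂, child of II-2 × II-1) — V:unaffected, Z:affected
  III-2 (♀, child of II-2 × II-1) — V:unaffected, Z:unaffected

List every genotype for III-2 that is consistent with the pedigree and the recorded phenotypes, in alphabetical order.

V/I-1 un ·: VV|Vv
V/I-2 un ·: VV|Vv
V/II-1 un I-1×I-2: VV|Vv
V/II-2 un ·: VV|Vv
V/II-3 un I-1×I-2: VV|Vv
V/III-1 un II-2×II-1: VV|Vv
V/III-2 un II-2×II-1: VV|Vv
⇒ V over [I-1,I-2,II-1,II-2,II-3,III-1,III-2]: 83 consistent
Z/I-1 un ·: Zz
Z/I-2 un ·: Zz
Z/II-1 un I-1×I-2: Zz
Z/II-2 aff ·: zz
Z/II-3 aff I-1×I-2: zz
Z/III-1 aff II-2×II-1: zz
Z/III-2 un II-2×II-1: Zz
⇒ Z over [I-1,I-2,II-1,II-2,II-3,III-1,III-2]: 1 consistent

III-2 ∈ {VV Zz, Vv Zz}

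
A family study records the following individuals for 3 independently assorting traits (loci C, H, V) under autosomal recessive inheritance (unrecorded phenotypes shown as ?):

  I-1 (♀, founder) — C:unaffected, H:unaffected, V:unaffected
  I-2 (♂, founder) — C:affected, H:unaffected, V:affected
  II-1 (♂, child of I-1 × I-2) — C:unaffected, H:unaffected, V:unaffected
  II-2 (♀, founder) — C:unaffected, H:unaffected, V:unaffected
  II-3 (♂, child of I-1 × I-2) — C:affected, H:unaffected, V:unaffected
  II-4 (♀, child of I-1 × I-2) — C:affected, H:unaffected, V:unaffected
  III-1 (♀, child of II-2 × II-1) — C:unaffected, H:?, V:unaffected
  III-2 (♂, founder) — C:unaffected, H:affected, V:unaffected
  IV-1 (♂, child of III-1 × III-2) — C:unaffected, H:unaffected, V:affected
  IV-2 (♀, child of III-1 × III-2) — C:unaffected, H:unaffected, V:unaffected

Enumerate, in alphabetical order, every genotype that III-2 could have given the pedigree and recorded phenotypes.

III-2 ∈ {CC hh Vv, Cc hh Vv}

C/I-1 un ·: Cc
C/I-2 aff ·: cc
C/II-1 un I-1×I-2: Cc
C/II-2 un ·: CC|Cc
C/II-3 aff I-1×I-2: cc
C/II-4 aff I-1×I-2: cc
C/III-1 un II-2×II-1: CC|Cc
C/III-2 un ·: CC|Cc
C/IV-1 un III-1×III-2: CC|Cc
C/IV-2 un III-1×III-2: CC|Cc
⇒ C over [I-1,I-2,II-1,II-2,II-3,II-4,III-1,III-2,IV-1,IV-2]: 26 consistent
H/I-1 un ·: HH|Hh
H/I-2 un ·: HH|Hh
H/II-1 un I-1×I-2: HH|Hh
H/II-2 un ·: HH|Hh
H/II-3 un I-1×I-2: HH|Hh
H/II-4 un I-1×I-2: HH|Hh
H/III-1 ? II-2×II-1: HH|Hh
H/III-2 aff ·: hh
H/IV-1 un III-1×III-2: Hh
H/IV-2 un III-1×III-2: Hh
⇒ H over [I-1,I-2,II-1,II-2,II-3,II-4,III-1,III-2,IV-1,IV-2]: 87 consistent
V/I-1 un ·: VV|Vv
V/I-2 aff ·: vv
V/II-1 un I-1×I-2: Vv
V/II-2 un ·: VV|Vv
V/II-3 un I-1×I-2: Vv
V/II-4 un I-1×I-2: Vv
V/III-1 un II-2×II-1: Vv
V/III-2 un ·: Vv
V/IV-1 aff III-1×III-2: vv
V/IV-2 un III-1×III-2: VV|Vv
⇒ V over [I-1,I-2,II-1,II-2,II-3,II-4,III-1,III-2,IV-1,IV-2]: 8 consistent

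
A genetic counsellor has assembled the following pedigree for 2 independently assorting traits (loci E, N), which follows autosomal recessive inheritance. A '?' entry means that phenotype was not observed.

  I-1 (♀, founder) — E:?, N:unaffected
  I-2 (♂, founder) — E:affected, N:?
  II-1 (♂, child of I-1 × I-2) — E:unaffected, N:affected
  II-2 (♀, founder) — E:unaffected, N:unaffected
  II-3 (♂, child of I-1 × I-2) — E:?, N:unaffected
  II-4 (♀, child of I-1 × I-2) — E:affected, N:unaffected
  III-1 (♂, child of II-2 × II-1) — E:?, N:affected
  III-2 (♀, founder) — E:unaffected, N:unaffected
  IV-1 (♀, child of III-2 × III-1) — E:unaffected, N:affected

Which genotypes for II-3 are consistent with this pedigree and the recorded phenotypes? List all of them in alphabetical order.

E/I-1 ? ·: Ee
E/I-2 aff ·: ee
E/II-1 un I-1×I-2: Ee
E/II-2 un ·: EE|Ee
E/II-3 ? I-1×I-2: Ee|ee
E/II-4 aff I-1×I-2: ee
E/III-1 ? II-2×II-1: EE|Ee|ee
E/III-2 un ·: EE|Ee
E/IV-1 un III-2×III-1: EE|Ee
⇒ E over [I-1,I-2,II-1,II-2,II-3,II-4,III-1,III-2,IV-1]: 32 consistent
N/I-1 un ·: Nn
N/I-2 ? ·: Nn|nn
N/II-1 aff I-1×I-2: nn
N/II-2 un ·: Nn
N/II-3 un I-1×I-2: NN|Nn
N/II-4 un I-1×I-2: NN|Nn
N/III-1 aff II-2×II-1: nn
N/III-2 un ·: Nn
N/IV-1 aff III-2×III-1: nn
⇒ N over [I-1,I-2,II-1,II-2,II-3,II-4,III-1,III-2,IV-1]: 5 consistent

II-3 ∈ {Ee NN, Ee Nn, ee NN, ee Nn}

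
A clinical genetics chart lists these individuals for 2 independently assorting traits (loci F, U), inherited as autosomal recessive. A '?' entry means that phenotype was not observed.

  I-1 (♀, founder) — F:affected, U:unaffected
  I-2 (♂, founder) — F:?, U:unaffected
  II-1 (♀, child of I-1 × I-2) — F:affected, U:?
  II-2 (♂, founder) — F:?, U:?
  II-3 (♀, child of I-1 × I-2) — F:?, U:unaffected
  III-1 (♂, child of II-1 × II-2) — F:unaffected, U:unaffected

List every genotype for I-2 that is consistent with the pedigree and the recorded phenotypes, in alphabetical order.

F/I-1 aff ·: ff
F/I-2 ? ·: Ff|ff
F/II-1 aff I-1×I-2: ff
F/II-2 ? ·: FF|Ff
F/II-3 ? I-1×I-2: Ff|ff
F/III-1 un II-1×II-2: Ff
⇒ F over [I-1,I-2,II-1,II-2,II-3,III-1]: 6 consistent
U/I-1 un ·: UU|Uu
U/I-2 un ·: UU|Uu
U/II-1 ? I-1×I-2: UU|Uu|uu
U/II-2 ? ·: UU|Uu|uu
U/II-3 un I-1×I-2: UU|Uu
U/III-1 un II-1×II-2: UU|Uu
⇒ U over [I-1,I-2,II-1,II-2,II-3,III-1]: 62 consistent

I-2 ∈ {Ff UU, Ff Uu, ff UU, ff Uu}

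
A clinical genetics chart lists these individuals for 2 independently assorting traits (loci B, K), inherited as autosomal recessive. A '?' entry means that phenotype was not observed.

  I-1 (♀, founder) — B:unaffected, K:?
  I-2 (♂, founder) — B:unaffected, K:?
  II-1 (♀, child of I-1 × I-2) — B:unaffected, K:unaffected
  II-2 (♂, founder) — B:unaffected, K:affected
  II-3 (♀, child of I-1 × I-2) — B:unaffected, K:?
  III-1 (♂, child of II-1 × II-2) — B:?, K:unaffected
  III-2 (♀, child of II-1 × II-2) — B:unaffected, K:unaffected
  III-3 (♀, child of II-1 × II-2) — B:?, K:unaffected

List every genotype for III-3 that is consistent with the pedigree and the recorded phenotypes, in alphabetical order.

B/I-1 un ·: BB|Bb
B/I-2 un ·: BB|Bb
B/II-1 un I-1×I-2: BB|Bb
B/II-2 un ·: BB|Bb
B/II-3 un I-1×I-2: BB|Bb
B/III-1 ? II-1×II-2: BB|Bb|bb
B/III-2 un II-1×II-2: BB|Bb
B/III-3 ? II-1×II-2: BB|Bb|bb
⇒ B over [I-1,I-2,II-1,II-2,II-3,III-1,III-2,III-3]: 219 consistent
K/I-1 ? ·: KK|Kk|kk
K/I-2 ? ·: KK|Kk|kk
K/II-1 un I-1×I-2: KK|Kk
K/II-2 aff ·: kk
K/II-3 ? I-1×I-2: KK|Kk|kk
K/III-1 un II-1×II-2: Kk
K/III-2 un II-1×II-2: Kk
K/III-3 un II-1×II-2: Kk
⇒ K over [I-1,I-2,II-1,II-2,II-3,III-1,III-2,III-3]: 21 consistent

III-3 ∈ {BB Kk, Bb Kk, bb Kk}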